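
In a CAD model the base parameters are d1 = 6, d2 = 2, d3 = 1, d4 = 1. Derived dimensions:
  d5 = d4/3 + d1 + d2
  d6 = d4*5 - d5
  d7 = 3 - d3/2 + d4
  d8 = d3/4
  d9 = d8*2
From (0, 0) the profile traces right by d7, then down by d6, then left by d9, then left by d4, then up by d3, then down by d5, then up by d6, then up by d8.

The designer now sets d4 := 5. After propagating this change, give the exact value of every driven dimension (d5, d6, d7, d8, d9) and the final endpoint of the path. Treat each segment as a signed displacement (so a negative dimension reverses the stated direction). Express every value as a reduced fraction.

d5 = 29/3
d6 = 46/3
d7 = 15/2
d8 = 1/4
d9 = 1/2
endpoint = (2, -101/12)

Apply edit: d4 := 5
  d5 = d4/3 + d1 + d2 = 29/3
  d6 = d4*5 - d5 = 46/3
  d7 = 3 - d3/2 + d4 = 15/2
  d8 = d3/4 = 1/4
  d9 = d8*2 = 1/2
Walk from origin (0, 0):
  seg 1: right by d7 = 15/2 → (15/2, 0)
  seg 2: down by d6 = 46/3 → (15/2, -46/3)
  seg 3: left by d9 = 1/2 → (7, -46/3)
  seg 4: left by d4 = 5 → (2, -46/3)
  seg 5: up by d3 = 1 → (2, -43/3)
  seg 6: down by d5 = 29/3 → (2, -24)
  seg 7: up by d6 = 46/3 → (2, -26/3)
  seg 8: up by d8 = 1/4 → (2, -101/12)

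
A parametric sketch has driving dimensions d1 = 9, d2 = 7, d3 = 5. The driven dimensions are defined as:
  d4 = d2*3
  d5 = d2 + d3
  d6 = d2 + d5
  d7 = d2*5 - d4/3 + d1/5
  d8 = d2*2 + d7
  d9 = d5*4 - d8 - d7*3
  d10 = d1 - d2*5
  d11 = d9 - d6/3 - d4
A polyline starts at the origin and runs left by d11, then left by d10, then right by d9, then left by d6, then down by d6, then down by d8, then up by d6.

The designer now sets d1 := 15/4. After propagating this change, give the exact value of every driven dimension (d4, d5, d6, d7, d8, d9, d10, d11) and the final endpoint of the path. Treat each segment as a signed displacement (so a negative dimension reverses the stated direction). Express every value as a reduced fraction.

Apply edit: d1 := 15/4
  d4 = d2*3 = 21
  d5 = d2 + d3 = 12
  d6 = d2 + d5 = 19
  d7 = d2*5 - d4/3 + d1/5 = 115/4
  d8 = d2*2 + d7 = 171/4
  d9 = d5*4 - d8 - d7*3 = -81
  d10 = d1 - d2*5 = -125/4
  d11 = d9 - d6/3 - d4 = -325/3
Walk from origin (0, 0):
  seg 1: left by d11 = -325/3 → (325/3, 0)
  seg 2: left by d10 = -125/4 → (1675/12, 0)
  seg 3: right by d9 = -81 → (703/12, 0)
  seg 4: left by d6 = 19 → (475/12, 0)
  seg 5: down by d6 = 19 → (475/12, -19)
  seg 6: down by d8 = 171/4 → (475/12, -247/4)
  seg 7: up by d6 = 19 → (475/12, -171/4)

d4 = 21
d5 = 12
d6 = 19
d7 = 115/4
d8 = 171/4
d9 = -81
d10 = -125/4
d11 = -325/3
endpoint = (475/12, -171/4)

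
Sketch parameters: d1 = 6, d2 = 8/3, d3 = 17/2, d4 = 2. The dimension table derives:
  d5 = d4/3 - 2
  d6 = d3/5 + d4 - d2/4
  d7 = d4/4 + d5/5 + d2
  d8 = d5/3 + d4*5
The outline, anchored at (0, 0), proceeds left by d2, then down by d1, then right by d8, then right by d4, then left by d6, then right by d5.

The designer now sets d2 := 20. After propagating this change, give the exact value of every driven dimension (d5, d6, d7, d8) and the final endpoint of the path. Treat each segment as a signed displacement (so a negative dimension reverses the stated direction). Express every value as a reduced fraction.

d5 = -4/3
d6 = -13/10
d7 = 607/30
d8 = 86/9
endpoint = (-763/90, -6)

Apply edit: d2 := 20
  d5 = d4/3 - 2 = -4/3
  d6 = d3/5 + d4 - d2/4 = -13/10
  d7 = d4/4 + d5/5 + d2 = 607/30
  d8 = d5/3 + d4*5 = 86/9
Walk from origin (0, 0):
  seg 1: left by d2 = 20 → (-20, 0)
  seg 2: down by d1 = 6 → (-20, -6)
  seg 3: right by d8 = 86/9 → (-94/9, -6)
  seg 4: right by d4 = 2 → (-76/9, -6)
  seg 5: left by d6 = -13/10 → (-643/90, -6)
  seg 6: right by d5 = -4/3 → (-763/90, -6)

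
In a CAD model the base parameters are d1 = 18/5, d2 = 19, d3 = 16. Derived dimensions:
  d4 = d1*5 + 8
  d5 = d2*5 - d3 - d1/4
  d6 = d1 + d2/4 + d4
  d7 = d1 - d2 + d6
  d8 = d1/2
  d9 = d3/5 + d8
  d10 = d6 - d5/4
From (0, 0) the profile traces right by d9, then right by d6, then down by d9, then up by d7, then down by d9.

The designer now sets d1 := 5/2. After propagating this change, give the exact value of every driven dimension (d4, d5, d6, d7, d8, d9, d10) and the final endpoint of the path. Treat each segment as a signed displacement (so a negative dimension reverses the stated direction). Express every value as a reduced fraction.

d4 = 41/2
d5 = 627/8
d6 = 111/4
d7 = 45/4
d8 = 5/4
d9 = 89/20
d10 = 261/32
endpoint = (161/5, 47/20)

Apply edit: d1 := 5/2
  d4 = d1*5 + 8 = 41/2
  d5 = d2*5 - d3 - d1/4 = 627/8
  d6 = d1 + d2/4 + d4 = 111/4
  d7 = d1 - d2 + d6 = 45/4
  d8 = d1/2 = 5/4
  d9 = d3/5 + d8 = 89/20
  d10 = d6 - d5/4 = 261/32
Walk from origin (0, 0):
  seg 1: right by d9 = 89/20 → (89/20, 0)
  seg 2: right by d6 = 111/4 → (161/5, 0)
  seg 3: down by d9 = 89/20 → (161/5, -89/20)
  seg 4: up by d7 = 45/4 → (161/5, 34/5)
  seg 5: down by d9 = 89/20 → (161/5, 47/20)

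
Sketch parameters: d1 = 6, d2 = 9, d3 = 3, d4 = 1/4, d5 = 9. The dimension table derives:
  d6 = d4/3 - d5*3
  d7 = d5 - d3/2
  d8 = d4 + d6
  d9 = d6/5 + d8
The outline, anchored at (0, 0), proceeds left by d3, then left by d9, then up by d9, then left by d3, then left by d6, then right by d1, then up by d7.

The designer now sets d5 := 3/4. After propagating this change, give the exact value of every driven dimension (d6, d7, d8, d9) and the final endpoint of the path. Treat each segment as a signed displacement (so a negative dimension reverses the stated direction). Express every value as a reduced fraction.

Apply edit: d5 := 3/4
  d6 = d4/3 - d5*3 = -13/6
  d7 = d5 - d3/2 = -3/4
  d8 = d4 + d6 = -23/12
  d9 = d6/5 + d8 = -47/20
Walk from origin (0, 0):
  seg 1: left by d3 = 3 → (-3, 0)
  seg 2: left by d9 = -47/20 → (-13/20, 0)
  seg 3: up by d9 = -47/20 → (-13/20, -47/20)
  seg 4: left by d3 = 3 → (-73/20, -47/20)
  seg 5: left by d6 = -13/6 → (-89/60, -47/20)
  seg 6: right by d1 = 6 → (271/60, -47/20)
  seg 7: up by d7 = -3/4 → (271/60, -31/10)

d6 = -13/6
d7 = -3/4
d8 = -23/12
d9 = -47/20
endpoint = (271/60, -31/10)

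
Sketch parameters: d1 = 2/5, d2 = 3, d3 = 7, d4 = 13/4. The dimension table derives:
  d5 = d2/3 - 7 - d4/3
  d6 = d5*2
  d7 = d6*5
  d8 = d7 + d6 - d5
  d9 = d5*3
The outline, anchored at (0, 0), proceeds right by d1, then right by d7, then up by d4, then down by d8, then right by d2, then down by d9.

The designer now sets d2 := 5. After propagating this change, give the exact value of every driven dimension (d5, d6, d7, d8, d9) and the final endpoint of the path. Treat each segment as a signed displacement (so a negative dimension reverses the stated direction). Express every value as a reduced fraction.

d5 = -77/12
d6 = -77/6
d7 = -385/6
d8 = -847/12
d9 = -77/4
endpoint = (-1763/30, 1117/12)

Apply edit: d2 := 5
  d5 = d2/3 - 7 - d4/3 = -77/12
  d6 = d5*2 = -77/6
  d7 = d6*5 = -385/6
  d8 = d7 + d6 - d5 = -847/12
  d9 = d5*3 = -77/4
Walk from origin (0, 0):
  seg 1: right by d1 = 2/5 → (2/5, 0)
  seg 2: right by d7 = -385/6 → (-1913/30, 0)
  seg 3: up by d4 = 13/4 → (-1913/30, 13/4)
  seg 4: down by d8 = -847/12 → (-1913/30, 443/6)
  seg 5: right by d2 = 5 → (-1763/30, 443/6)
  seg 6: down by d9 = -77/4 → (-1763/30, 1117/12)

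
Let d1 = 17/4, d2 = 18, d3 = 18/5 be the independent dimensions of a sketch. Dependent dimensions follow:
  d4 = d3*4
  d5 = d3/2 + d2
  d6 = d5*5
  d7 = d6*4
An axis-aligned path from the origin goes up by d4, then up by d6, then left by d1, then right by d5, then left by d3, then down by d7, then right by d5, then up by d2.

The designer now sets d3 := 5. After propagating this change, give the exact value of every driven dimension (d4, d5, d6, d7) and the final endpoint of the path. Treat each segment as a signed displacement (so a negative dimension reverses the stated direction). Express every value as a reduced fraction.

Apply edit: d3 := 5
  d4 = d3*4 = 20
  d5 = d3/2 + d2 = 41/2
  d6 = d5*5 = 205/2
  d7 = d6*4 = 410
Walk from origin (0, 0):
  seg 1: up by d4 = 20 → (0, 20)
  seg 2: up by d6 = 205/2 → (0, 245/2)
  seg 3: left by d1 = 17/4 → (-17/4, 245/2)
  seg 4: right by d5 = 41/2 → (65/4, 245/2)
  seg 5: left by d3 = 5 → (45/4, 245/2)
  seg 6: down by d7 = 410 → (45/4, -575/2)
  seg 7: right by d5 = 41/2 → (127/4, -575/2)
  seg 8: up by d2 = 18 → (127/4, -539/2)

d4 = 20
d5 = 41/2
d6 = 205/2
d7 = 410
endpoint = (127/4, -539/2)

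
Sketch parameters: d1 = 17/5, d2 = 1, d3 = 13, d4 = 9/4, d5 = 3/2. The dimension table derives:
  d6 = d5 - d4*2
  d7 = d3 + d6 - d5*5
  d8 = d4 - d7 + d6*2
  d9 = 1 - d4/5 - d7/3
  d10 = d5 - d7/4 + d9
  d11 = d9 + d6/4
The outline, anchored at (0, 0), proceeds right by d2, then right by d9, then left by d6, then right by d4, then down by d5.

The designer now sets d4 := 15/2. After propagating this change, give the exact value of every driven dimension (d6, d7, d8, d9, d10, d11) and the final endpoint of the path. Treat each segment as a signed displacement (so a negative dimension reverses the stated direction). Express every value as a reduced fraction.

d6 = -27/2
d7 = -8
d8 = -23/2
d9 = 13/6
d10 = 17/3
d11 = -29/24
endpoint = (145/6, -3/2)

Apply edit: d4 := 15/2
  d6 = d5 - d4*2 = -27/2
  d7 = d3 + d6 - d5*5 = -8
  d8 = d4 - d7 + d6*2 = -23/2
  d9 = 1 - d4/5 - d7/3 = 13/6
  d10 = d5 - d7/4 + d9 = 17/3
  d11 = d9 + d6/4 = -29/24
Walk from origin (0, 0):
  seg 1: right by d2 = 1 → (1, 0)
  seg 2: right by d9 = 13/6 → (19/6, 0)
  seg 3: left by d6 = -27/2 → (50/3, 0)
  seg 4: right by d4 = 15/2 → (145/6, 0)
  seg 5: down by d5 = 3/2 → (145/6, -3/2)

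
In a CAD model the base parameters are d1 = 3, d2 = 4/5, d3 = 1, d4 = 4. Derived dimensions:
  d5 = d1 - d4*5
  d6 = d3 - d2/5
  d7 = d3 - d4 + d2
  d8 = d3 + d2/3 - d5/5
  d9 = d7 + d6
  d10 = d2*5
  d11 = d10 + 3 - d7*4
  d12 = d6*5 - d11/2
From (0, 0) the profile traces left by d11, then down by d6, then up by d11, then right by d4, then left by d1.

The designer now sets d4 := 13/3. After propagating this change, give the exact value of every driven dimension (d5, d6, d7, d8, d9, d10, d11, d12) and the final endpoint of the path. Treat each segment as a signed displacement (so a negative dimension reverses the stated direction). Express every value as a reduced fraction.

d5 = -56/3
d6 = 21/25
d7 = -38/15
d8 = 5
d9 = -127/75
d10 = 4
d11 = 257/15
d12 = -131/30
endpoint = (-79/5, 1222/75)

Apply edit: d4 := 13/3
  d5 = d1 - d4*5 = -56/3
  d6 = d3 - d2/5 = 21/25
  d7 = d3 - d4 + d2 = -38/15
  d8 = d3 + d2/3 - d5/5 = 5
  d9 = d7 + d6 = -127/75
  d10 = d2*5 = 4
  d11 = d10 + 3 - d7*4 = 257/15
  d12 = d6*5 - d11/2 = -131/30
Walk from origin (0, 0):
  seg 1: left by d11 = 257/15 → (-257/15, 0)
  seg 2: down by d6 = 21/25 → (-257/15, -21/25)
  seg 3: up by d11 = 257/15 → (-257/15, 1222/75)
  seg 4: right by d4 = 13/3 → (-64/5, 1222/75)
  seg 5: left by d1 = 3 → (-79/5, 1222/75)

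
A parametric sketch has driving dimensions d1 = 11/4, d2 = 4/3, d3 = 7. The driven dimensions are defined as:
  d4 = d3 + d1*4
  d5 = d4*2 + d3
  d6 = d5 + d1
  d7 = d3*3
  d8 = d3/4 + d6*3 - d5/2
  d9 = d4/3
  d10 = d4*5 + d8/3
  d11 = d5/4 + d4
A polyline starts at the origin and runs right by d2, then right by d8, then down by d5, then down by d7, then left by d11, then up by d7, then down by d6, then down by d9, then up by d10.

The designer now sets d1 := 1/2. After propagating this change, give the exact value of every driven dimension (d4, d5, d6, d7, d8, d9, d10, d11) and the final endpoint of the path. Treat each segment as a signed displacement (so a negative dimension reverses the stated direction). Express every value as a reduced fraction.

d4 = 9
d5 = 25
d6 = 51/2
d7 = 21
d8 = 263/4
d9 = 3
d10 = 803/12
d11 = 61/4
endpoint = (311/6, 161/12)

Apply edit: d1 := 1/2
  d4 = d3 + d1*4 = 9
  d5 = d4*2 + d3 = 25
  d6 = d5 + d1 = 51/2
  d7 = d3*3 = 21
  d8 = d3/4 + d6*3 - d5/2 = 263/4
  d9 = d4/3 = 3
  d10 = d4*5 + d8/3 = 803/12
  d11 = d5/4 + d4 = 61/4
Walk from origin (0, 0):
  seg 1: right by d2 = 4/3 → (4/3, 0)
  seg 2: right by d8 = 263/4 → (805/12, 0)
  seg 3: down by d5 = 25 → (805/12, -25)
  seg 4: down by d7 = 21 → (805/12, -46)
  seg 5: left by d11 = 61/4 → (311/6, -46)
  seg 6: up by d7 = 21 → (311/6, -25)
  seg 7: down by d6 = 51/2 → (311/6, -101/2)
  seg 8: down by d9 = 3 → (311/6, -107/2)
  seg 9: up by d10 = 803/12 → (311/6, 161/12)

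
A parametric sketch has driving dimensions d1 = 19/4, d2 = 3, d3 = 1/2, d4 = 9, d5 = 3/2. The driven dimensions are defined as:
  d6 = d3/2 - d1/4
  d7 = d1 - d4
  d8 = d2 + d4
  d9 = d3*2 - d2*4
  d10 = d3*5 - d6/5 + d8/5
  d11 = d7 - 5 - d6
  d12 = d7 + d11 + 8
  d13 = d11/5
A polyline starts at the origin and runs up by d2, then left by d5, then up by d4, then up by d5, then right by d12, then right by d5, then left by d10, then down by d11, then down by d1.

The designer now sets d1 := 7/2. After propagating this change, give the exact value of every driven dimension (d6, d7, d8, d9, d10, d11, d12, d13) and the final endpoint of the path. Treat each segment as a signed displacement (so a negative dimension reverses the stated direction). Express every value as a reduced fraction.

Apply edit: d1 := 7/2
  d6 = d3/2 - d1/4 = -5/8
  d7 = d1 - d4 = -11/2
  d8 = d2 + d4 = 12
  d9 = d3*2 - d2*4 = -11
  d10 = d3*5 - d6/5 + d8/5 = 201/40
  d11 = d7 - 5 - d6 = -79/8
  d12 = d7 + d11 + 8 = -59/8
  d13 = d11/5 = -79/40
Walk from origin (0, 0):
  seg 1: up by d2 = 3 → (0, 3)
  seg 2: left by d5 = 3/2 → (-3/2, 3)
  seg 3: up by d4 = 9 → (-3/2, 12)
  seg 4: up by d5 = 3/2 → (-3/2, 27/2)
  seg 5: right by d12 = -59/8 → (-71/8, 27/2)
  seg 6: right by d5 = 3/2 → (-59/8, 27/2)
  seg 7: left by d10 = 201/40 → (-62/5, 27/2)
  seg 8: down by d11 = -79/8 → (-62/5, 187/8)
  seg 9: down by d1 = 7/2 → (-62/5, 159/8)

d6 = -5/8
d7 = -11/2
d8 = 12
d9 = -11
d10 = 201/40
d11 = -79/8
d12 = -59/8
d13 = -79/40
endpoint = (-62/5, 159/8)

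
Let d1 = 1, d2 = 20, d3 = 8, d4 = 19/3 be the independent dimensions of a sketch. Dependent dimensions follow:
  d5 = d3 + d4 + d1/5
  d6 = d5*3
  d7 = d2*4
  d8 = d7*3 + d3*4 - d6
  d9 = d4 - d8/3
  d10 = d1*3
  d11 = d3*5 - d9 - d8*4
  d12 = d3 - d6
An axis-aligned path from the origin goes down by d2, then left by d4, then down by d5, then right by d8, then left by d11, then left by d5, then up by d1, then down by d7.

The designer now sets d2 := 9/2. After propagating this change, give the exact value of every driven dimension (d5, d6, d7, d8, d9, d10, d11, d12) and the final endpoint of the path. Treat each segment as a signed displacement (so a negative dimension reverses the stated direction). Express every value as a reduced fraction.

d5 = 218/15
d6 = 218/5
d7 = 18
d8 = 212/5
d9 = -39/5
d10 = 3
d11 = -609/5
d12 = -178/5
endpoint = (430/3, -1081/30)

Apply edit: d2 := 9/2
  d5 = d3 + d4 + d1/5 = 218/15
  d6 = d5*3 = 218/5
  d7 = d2*4 = 18
  d8 = d7*3 + d3*4 - d6 = 212/5
  d9 = d4 - d8/3 = -39/5
  d10 = d1*3 = 3
  d11 = d3*5 - d9 - d8*4 = -609/5
  d12 = d3 - d6 = -178/5
Walk from origin (0, 0):
  seg 1: down by d2 = 9/2 → (0, -9/2)
  seg 2: left by d4 = 19/3 → (-19/3, -9/2)
  seg 3: down by d5 = 218/15 → (-19/3, -571/30)
  seg 4: right by d8 = 212/5 → (541/15, -571/30)
  seg 5: left by d11 = -609/5 → (2368/15, -571/30)
  seg 6: left by d5 = 218/15 → (430/3, -571/30)
  seg 7: up by d1 = 1 → (430/3, -541/30)
  seg 8: down by d7 = 18 → (430/3, -1081/30)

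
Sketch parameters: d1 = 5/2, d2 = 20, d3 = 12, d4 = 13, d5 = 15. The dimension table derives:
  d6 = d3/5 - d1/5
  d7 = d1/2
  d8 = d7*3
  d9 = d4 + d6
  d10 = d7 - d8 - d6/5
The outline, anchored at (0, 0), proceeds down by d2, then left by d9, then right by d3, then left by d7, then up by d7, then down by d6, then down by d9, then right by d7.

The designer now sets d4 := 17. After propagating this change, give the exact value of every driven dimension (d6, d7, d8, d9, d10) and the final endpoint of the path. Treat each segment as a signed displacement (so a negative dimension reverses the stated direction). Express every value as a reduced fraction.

Apply edit: d4 := 17
  d6 = d3/5 - d1/5 = 19/10
  d7 = d1/2 = 5/4
  d8 = d7*3 = 15/4
  d9 = d4 + d6 = 189/10
  d10 = d7 - d8 - d6/5 = -72/25
Walk from origin (0, 0):
  seg 1: down by d2 = 20 → (0, -20)
  seg 2: left by d9 = 189/10 → (-189/10, -20)
  seg 3: right by d3 = 12 → (-69/10, -20)
  seg 4: left by d7 = 5/4 → (-163/20, -20)
  seg 5: up by d7 = 5/4 → (-163/20, -75/4)
  seg 6: down by d6 = 19/10 → (-163/20, -413/20)
  seg 7: down by d9 = 189/10 → (-163/20, -791/20)
  seg 8: right by d7 = 5/4 → (-69/10, -791/20)

d6 = 19/10
d7 = 5/4
d8 = 15/4
d9 = 189/10
d10 = -72/25
endpoint = (-69/10, -791/20)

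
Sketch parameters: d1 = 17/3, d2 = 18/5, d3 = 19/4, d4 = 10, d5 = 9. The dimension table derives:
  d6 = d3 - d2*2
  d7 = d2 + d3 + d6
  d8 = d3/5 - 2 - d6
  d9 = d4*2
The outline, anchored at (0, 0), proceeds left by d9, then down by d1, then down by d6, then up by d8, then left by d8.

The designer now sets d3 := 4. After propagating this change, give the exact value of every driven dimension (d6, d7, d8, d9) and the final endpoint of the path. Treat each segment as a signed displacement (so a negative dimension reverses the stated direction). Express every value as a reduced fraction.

d6 = -16/5
d7 = 22/5
d8 = 2
d9 = 20
endpoint = (-22, -7/15)

Apply edit: d3 := 4
  d6 = d3 - d2*2 = -16/5
  d7 = d2 + d3 + d6 = 22/5
  d8 = d3/5 - 2 - d6 = 2
  d9 = d4*2 = 20
Walk from origin (0, 0):
  seg 1: left by d9 = 20 → (-20, 0)
  seg 2: down by d1 = 17/3 → (-20, -17/3)
  seg 3: down by d6 = -16/5 → (-20, -37/15)
  seg 4: up by d8 = 2 → (-20, -7/15)
  seg 5: left by d8 = 2 → (-22, -7/15)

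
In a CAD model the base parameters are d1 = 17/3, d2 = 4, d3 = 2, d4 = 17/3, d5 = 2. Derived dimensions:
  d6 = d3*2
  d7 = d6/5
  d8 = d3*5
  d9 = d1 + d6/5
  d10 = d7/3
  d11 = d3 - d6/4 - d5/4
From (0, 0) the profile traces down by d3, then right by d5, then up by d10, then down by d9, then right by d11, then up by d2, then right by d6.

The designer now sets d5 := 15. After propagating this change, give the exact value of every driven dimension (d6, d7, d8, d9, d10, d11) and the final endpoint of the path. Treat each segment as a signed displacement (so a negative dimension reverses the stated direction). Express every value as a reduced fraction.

Apply edit: d5 := 15
  d6 = d3*2 = 4
  d7 = d6/5 = 4/5
  d8 = d3*5 = 10
  d9 = d1 + d6/5 = 97/15
  d10 = d7/3 = 4/15
  d11 = d3 - d6/4 - d5/4 = -11/4
Walk from origin (0, 0):
  seg 1: down by d3 = 2 → (0, -2)
  seg 2: right by d5 = 15 → (15, -2)
  seg 3: up by d10 = 4/15 → (15, -26/15)
  seg 4: down by d9 = 97/15 → (15, -41/5)
  seg 5: right by d11 = -11/4 → (49/4, -41/5)
  seg 6: up by d2 = 4 → (49/4, -21/5)
  seg 7: right by d6 = 4 → (65/4, -21/5)

d6 = 4
d7 = 4/5
d8 = 10
d9 = 97/15
d10 = 4/15
d11 = -11/4
endpoint = (65/4, -21/5)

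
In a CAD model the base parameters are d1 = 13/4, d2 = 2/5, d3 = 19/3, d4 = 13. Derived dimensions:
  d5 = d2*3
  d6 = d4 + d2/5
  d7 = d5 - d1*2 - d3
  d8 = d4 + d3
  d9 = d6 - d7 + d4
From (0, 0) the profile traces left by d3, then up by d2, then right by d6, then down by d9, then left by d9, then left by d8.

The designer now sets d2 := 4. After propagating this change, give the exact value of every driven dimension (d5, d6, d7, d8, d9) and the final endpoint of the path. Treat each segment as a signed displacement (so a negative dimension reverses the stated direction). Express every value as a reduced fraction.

d5 = 12
d6 = 69/5
d7 = -5/6
d8 = 58/3
d9 = 829/30
endpoint = (-79/2, -709/30)

Apply edit: d2 := 4
  d5 = d2*3 = 12
  d6 = d4 + d2/5 = 69/5
  d7 = d5 - d1*2 - d3 = -5/6
  d8 = d4 + d3 = 58/3
  d9 = d6 - d7 + d4 = 829/30
Walk from origin (0, 0):
  seg 1: left by d3 = 19/3 → (-19/3, 0)
  seg 2: up by d2 = 4 → (-19/3, 4)
  seg 3: right by d6 = 69/5 → (112/15, 4)
  seg 4: down by d9 = 829/30 → (112/15, -709/30)
  seg 5: left by d9 = 829/30 → (-121/6, -709/30)
  seg 6: left by d8 = 58/3 → (-79/2, -709/30)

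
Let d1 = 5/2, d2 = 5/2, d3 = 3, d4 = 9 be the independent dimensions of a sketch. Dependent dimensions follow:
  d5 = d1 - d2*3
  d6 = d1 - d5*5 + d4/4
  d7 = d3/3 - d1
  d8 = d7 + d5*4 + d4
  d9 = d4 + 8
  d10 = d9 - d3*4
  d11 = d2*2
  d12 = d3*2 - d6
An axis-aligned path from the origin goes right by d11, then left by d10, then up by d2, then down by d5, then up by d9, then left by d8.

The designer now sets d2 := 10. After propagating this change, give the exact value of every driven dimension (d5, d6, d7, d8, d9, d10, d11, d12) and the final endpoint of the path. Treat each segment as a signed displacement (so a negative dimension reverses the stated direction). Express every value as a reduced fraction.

Apply edit: d2 := 10
  d5 = d1 - d2*3 = -55/2
  d6 = d1 - d5*5 + d4/4 = 569/4
  d7 = d3/3 - d1 = -3/2
  d8 = d7 + d5*4 + d4 = -205/2
  d9 = d4 + 8 = 17
  d10 = d9 - d3*4 = 5
  d11 = d2*2 = 20
  d12 = d3*2 - d6 = -545/4
Walk from origin (0, 0):
  seg 1: right by d11 = 20 → (20, 0)
  seg 2: left by d10 = 5 → (15, 0)
  seg 3: up by d2 = 10 → (15, 10)
  seg 4: down by d5 = -55/2 → (15, 75/2)
  seg 5: up by d9 = 17 → (15, 109/2)
  seg 6: left by d8 = -205/2 → (235/2, 109/2)

d5 = -55/2
d6 = 569/4
d7 = -3/2
d8 = -205/2
d9 = 17
d10 = 5
d11 = 20
d12 = -545/4
endpoint = (235/2, 109/2)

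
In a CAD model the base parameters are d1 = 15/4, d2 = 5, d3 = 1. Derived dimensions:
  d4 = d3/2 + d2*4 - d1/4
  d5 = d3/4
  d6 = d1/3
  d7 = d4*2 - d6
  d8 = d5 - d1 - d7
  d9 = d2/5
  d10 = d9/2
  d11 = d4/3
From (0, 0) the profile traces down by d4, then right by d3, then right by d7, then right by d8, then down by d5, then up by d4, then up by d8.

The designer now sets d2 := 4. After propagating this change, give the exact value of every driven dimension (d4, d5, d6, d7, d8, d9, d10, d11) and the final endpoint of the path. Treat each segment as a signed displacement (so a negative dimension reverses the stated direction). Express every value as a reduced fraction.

Apply edit: d2 := 4
  d4 = d3/2 + d2*4 - d1/4 = 249/16
  d5 = d3/4 = 1/4
  d6 = d1/3 = 5/4
  d7 = d4*2 - d6 = 239/8
  d8 = d5 - d1 - d7 = -267/8
  d9 = d2/5 = 4/5
  d10 = d9/2 = 2/5
  d11 = d4/3 = 83/16
Walk from origin (0, 0):
  seg 1: down by d4 = 249/16 → (0, -249/16)
  seg 2: right by d3 = 1 → (1, -249/16)
  seg 3: right by d7 = 239/8 → (247/8, -249/16)
  seg 4: right by d8 = -267/8 → (-5/2, -249/16)
  seg 5: down by d5 = 1/4 → (-5/2, -253/16)
  seg 6: up by d4 = 249/16 → (-5/2, -1/4)
  seg 7: up by d8 = -267/8 → (-5/2, -269/8)

d4 = 249/16
d5 = 1/4
d6 = 5/4
d7 = 239/8
d8 = -267/8
d9 = 4/5
d10 = 2/5
d11 = 83/16
endpoint = (-5/2, -269/8)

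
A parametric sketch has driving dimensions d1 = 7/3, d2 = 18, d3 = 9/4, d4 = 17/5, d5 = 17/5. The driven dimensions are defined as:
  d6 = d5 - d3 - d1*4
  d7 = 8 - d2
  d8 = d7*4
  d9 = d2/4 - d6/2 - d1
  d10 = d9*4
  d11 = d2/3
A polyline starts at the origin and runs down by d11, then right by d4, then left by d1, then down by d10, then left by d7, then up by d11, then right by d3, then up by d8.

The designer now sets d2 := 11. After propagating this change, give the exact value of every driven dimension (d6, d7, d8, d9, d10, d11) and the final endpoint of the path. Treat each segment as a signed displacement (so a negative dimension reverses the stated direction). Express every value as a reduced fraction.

Apply edit: d2 := 11
  d6 = d5 - d3 - d1*4 = -491/60
  d7 = 8 - d2 = -3
  d8 = d7*4 = -12
  d9 = d2/4 - d6/2 - d1 = 541/120
  d10 = d9*4 = 541/30
  d11 = d2/3 = 11/3
Walk from origin (0, 0):
  seg 1: down by d11 = 11/3 → (0, -11/3)
  seg 2: right by d4 = 17/5 → (17/5, -11/3)
  seg 3: left by d1 = 7/3 → (16/15, -11/3)
  seg 4: down by d10 = 541/30 → (16/15, -217/10)
  seg 5: left by d7 = -3 → (61/15, -217/10)
  seg 6: up by d11 = 11/3 → (61/15, -541/30)
  seg 7: right by d3 = 9/4 → (379/60, -541/30)
  seg 8: up by d8 = -12 → (379/60, -901/30)

d6 = -491/60
d7 = -3
d8 = -12
d9 = 541/120
d10 = 541/30
d11 = 11/3
endpoint = (379/60, -901/30)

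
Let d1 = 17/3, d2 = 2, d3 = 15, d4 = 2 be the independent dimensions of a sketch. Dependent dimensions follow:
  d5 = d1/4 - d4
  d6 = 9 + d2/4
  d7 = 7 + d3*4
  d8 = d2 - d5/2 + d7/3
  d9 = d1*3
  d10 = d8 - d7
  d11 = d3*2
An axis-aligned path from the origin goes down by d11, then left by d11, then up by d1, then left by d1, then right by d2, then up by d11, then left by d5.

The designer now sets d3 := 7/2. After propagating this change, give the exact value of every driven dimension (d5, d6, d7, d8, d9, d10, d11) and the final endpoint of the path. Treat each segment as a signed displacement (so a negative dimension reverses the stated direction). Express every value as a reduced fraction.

d5 = -7/12
d6 = 19/2
d7 = 21
d8 = 223/24
d9 = 17
d10 = -281/24
d11 = 7
endpoint = (-121/12, 17/3)

Apply edit: d3 := 7/2
  d5 = d1/4 - d4 = -7/12
  d6 = 9 + d2/4 = 19/2
  d7 = 7 + d3*4 = 21
  d8 = d2 - d5/2 + d7/3 = 223/24
  d9 = d1*3 = 17
  d10 = d8 - d7 = -281/24
  d11 = d3*2 = 7
Walk from origin (0, 0):
  seg 1: down by d11 = 7 → (0, -7)
  seg 2: left by d11 = 7 → (-7, -7)
  seg 3: up by d1 = 17/3 → (-7, -4/3)
  seg 4: left by d1 = 17/3 → (-38/3, -4/3)
  seg 5: right by d2 = 2 → (-32/3, -4/3)
  seg 6: up by d11 = 7 → (-32/3, 17/3)
  seg 7: left by d5 = -7/12 → (-121/12, 17/3)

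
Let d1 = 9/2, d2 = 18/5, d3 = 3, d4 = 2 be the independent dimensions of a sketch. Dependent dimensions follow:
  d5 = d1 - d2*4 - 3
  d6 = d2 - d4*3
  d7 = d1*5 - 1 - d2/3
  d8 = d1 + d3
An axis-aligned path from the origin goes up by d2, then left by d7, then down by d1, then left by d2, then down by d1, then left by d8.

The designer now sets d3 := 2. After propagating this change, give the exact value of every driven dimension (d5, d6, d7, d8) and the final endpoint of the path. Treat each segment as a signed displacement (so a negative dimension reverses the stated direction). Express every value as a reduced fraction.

d5 = -129/10
d6 = -12/5
d7 = 203/10
d8 = 13/2
endpoint = (-152/5, -27/5)

Apply edit: d3 := 2
  d5 = d1 - d2*4 - 3 = -129/10
  d6 = d2 - d4*3 = -12/5
  d7 = d1*5 - 1 - d2/3 = 203/10
  d8 = d1 + d3 = 13/2
Walk from origin (0, 0):
  seg 1: up by d2 = 18/5 → (0, 18/5)
  seg 2: left by d7 = 203/10 → (-203/10, 18/5)
  seg 3: down by d1 = 9/2 → (-203/10, -9/10)
  seg 4: left by d2 = 18/5 → (-239/10, -9/10)
  seg 5: down by d1 = 9/2 → (-239/10, -27/5)
  seg 6: left by d8 = 13/2 → (-152/5, -27/5)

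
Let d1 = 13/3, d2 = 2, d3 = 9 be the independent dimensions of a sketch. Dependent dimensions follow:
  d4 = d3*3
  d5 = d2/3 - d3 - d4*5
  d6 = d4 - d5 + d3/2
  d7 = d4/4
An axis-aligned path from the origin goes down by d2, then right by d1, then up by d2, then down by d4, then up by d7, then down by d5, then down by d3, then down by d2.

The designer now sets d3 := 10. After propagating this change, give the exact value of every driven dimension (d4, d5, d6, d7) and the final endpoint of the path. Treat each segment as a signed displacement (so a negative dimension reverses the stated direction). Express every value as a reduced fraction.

Apply edit: d3 := 10
  d4 = d3*3 = 30
  d5 = d2/3 - d3 - d4*5 = -478/3
  d6 = d4 - d5 + d3/2 = 583/3
  d7 = d4/4 = 15/2
Walk from origin (0, 0):
  seg 1: down by d2 = 2 → (0, -2)
  seg 2: right by d1 = 13/3 → (13/3, -2)
  seg 3: up by d2 = 2 → (13/3, 0)
  seg 4: down by d4 = 30 → (13/3, -30)
  seg 5: up by d7 = 15/2 → (13/3, -45/2)
  seg 6: down by d5 = -478/3 → (13/3, 821/6)
  seg 7: down by d3 = 10 → (13/3, 761/6)
  seg 8: down by d2 = 2 → (13/3, 749/6)

d4 = 30
d5 = -478/3
d6 = 583/3
d7 = 15/2
endpoint = (13/3, 749/6)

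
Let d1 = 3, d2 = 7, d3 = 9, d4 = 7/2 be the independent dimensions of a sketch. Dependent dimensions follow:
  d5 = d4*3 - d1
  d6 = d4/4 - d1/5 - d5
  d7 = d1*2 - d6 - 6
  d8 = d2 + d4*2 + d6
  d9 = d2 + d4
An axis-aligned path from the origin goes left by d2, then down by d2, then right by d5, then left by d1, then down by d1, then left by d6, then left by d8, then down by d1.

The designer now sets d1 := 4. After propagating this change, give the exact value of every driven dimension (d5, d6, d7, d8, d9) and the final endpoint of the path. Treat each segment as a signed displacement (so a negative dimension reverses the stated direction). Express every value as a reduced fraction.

Apply edit: d1 := 4
  d5 = d4*3 - d1 = 13/2
  d6 = d4/4 - d1/5 - d5 = -257/40
  d7 = d1*2 - d6 - 6 = 337/40
  d8 = d2 + d4*2 + d6 = 303/40
  d9 = d2 + d4 = 21/2
Walk from origin (0, 0):
  seg 1: left by d2 = 7 → (-7, 0)
  seg 2: down by d2 = 7 → (-7, -7)
  seg 3: right by d5 = 13/2 → (-1/2, -7)
  seg 4: left by d1 = 4 → (-9/2, -7)
  seg 5: down by d1 = 4 → (-9/2, -11)
  seg 6: left by d6 = -257/40 → (77/40, -11)
  seg 7: left by d8 = 303/40 → (-113/20, -11)
  seg 8: down by d1 = 4 → (-113/20, -15)

d5 = 13/2
d6 = -257/40
d7 = 337/40
d8 = 303/40
d9 = 21/2
endpoint = (-113/20, -15)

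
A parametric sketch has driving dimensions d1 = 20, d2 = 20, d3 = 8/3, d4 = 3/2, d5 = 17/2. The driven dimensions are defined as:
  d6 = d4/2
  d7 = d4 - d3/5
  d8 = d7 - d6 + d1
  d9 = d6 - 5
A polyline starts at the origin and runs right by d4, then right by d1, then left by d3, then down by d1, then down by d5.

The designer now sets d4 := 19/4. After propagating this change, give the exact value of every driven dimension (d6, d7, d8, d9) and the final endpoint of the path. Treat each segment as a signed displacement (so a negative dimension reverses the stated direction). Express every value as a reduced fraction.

d6 = 19/8
d7 = 253/60
d8 = 2621/120
d9 = -21/8
endpoint = (265/12, -57/2)

Apply edit: d4 := 19/4
  d6 = d4/2 = 19/8
  d7 = d4 - d3/5 = 253/60
  d8 = d7 - d6 + d1 = 2621/120
  d9 = d6 - 5 = -21/8
Walk from origin (0, 0):
  seg 1: right by d4 = 19/4 → (19/4, 0)
  seg 2: right by d1 = 20 → (99/4, 0)
  seg 3: left by d3 = 8/3 → (265/12, 0)
  seg 4: down by d1 = 20 → (265/12, -20)
  seg 5: down by d5 = 17/2 → (265/12, -57/2)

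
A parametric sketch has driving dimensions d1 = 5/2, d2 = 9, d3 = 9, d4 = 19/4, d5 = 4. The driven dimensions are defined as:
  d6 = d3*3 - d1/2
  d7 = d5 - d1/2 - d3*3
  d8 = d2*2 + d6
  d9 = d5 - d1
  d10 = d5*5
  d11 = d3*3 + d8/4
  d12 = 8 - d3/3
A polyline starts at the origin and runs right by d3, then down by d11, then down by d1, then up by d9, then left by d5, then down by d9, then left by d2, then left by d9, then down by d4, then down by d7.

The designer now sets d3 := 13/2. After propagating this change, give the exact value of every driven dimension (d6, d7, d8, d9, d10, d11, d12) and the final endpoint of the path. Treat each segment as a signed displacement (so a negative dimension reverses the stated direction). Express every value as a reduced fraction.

Apply edit: d3 := 13/2
  d6 = d3*3 - d1/2 = 73/4
  d7 = d5 - d1/2 - d3*3 = -67/4
  d8 = d2*2 + d6 = 145/4
  d9 = d5 - d1 = 3/2
  d10 = d5*5 = 20
  d11 = d3*3 + d8/4 = 457/16
  d12 = 8 - d3/3 = 35/6
Walk from origin (0, 0):
  seg 1: right by d3 = 13/2 → (13/2, 0)
  seg 2: down by d11 = 457/16 → (13/2, -457/16)
  seg 3: down by d1 = 5/2 → (13/2, -497/16)
  seg 4: up by d9 = 3/2 → (13/2, -473/16)
  seg 5: left by d5 = 4 → (5/2, -473/16)
  seg 6: down by d9 = 3/2 → (5/2, -497/16)
  seg 7: left by d2 = 9 → (-13/2, -497/16)
  seg 8: left by d9 = 3/2 → (-8, -497/16)
  seg 9: down by d4 = 19/4 → (-8, -573/16)
  seg 10: down by d7 = -67/4 → (-8, -305/16)

d6 = 73/4
d7 = -67/4
d8 = 145/4
d9 = 3/2
d10 = 20
d11 = 457/16
d12 = 35/6
endpoint = (-8, -305/16)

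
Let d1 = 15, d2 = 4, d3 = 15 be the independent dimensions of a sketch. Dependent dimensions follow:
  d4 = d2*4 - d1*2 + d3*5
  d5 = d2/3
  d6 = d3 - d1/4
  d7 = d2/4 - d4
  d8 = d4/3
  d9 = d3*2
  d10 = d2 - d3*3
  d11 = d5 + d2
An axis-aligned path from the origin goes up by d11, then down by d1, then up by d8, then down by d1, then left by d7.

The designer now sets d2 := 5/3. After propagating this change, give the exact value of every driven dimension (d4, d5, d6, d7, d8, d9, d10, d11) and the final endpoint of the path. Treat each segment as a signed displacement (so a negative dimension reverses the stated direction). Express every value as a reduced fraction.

d4 = 155/3
d5 = 5/9
d6 = 45/4
d7 = -205/4
d8 = 155/9
d9 = 30
d10 = -130/3
d11 = 20/9
endpoint = (205/4, -95/9)

Apply edit: d2 := 5/3
  d4 = d2*4 - d1*2 + d3*5 = 155/3
  d5 = d2/3 = 5/9
  d6 = d3 - d1/4 = 45/4
  d7 = d2/4 - d4 = -205/4
  d8 = d4/3 = 155/9
  d9 = d3*2 = 30
  d10 = d2 - d3*3 = -130/3
  d11 = d5 + d2 = 20/9
Walk from origin (0, 0):
  seg 1: up by d11 = 20/9 → (0, 20/9)
  seg 2: down by d1 = 15 → (0, -115/9)
  seg 3: up by d8 = 155/9 → (0, 40/9)
  seg 4: down by d1 = 15 → (0, -95/9)
  seg 5: left by d7 = -205/4 → (205/4, -95/9)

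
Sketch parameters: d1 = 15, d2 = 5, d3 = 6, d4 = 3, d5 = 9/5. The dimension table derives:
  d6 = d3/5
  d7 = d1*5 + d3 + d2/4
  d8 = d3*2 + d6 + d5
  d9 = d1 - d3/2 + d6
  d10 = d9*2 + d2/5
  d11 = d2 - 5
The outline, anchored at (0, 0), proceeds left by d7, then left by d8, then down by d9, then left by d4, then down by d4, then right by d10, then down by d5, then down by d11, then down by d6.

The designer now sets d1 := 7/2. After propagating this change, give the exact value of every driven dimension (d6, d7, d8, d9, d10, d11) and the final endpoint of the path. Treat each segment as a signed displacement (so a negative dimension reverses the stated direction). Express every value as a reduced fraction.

d6 = 6/5
d7 = 99/4
d8 = 15
d9 = 17/10
d10 = 22/5
d11 = 0
endpoint = (-767/20, -77/10)

Apply edit: d1 := 7/2
  d6 = d3/5 = 6/5
  d7 = d1*5 + d3 + d2/4 = 99/4
  d8 = d3*2 + d6 + d5 = 15
  d9 = d1 - d3/2 + d6 = 17/10
  d10 = d9*2 + d2/5 = 22/5
  d11 = d2 - 5 = 0
Walk from origin (0, 0):
  seg 1: left by d7 = 99/4 → (-99/4, 0)
  seg 2: left by d8 = 15 → (-159/4, 0)
  seg 3: down by d9 = 17/10 → (-159/4, -17/10)
  seg 4: left by d4 = 3 → (-171/4, -17/10)
  seg 5: down by d4 = 3 → (-171/4, -47/10)
  seg 6: right by d10 = 22/5 → (-767/20, -47/10)
  seg 7: down by d5 = 9/5 → (-767/20, -13/2)
  seg 8: down by d11 = 0 → (-767/20, -13/2)
  seg 9: down by d6 = 6/5 → (-767/20, -77/10)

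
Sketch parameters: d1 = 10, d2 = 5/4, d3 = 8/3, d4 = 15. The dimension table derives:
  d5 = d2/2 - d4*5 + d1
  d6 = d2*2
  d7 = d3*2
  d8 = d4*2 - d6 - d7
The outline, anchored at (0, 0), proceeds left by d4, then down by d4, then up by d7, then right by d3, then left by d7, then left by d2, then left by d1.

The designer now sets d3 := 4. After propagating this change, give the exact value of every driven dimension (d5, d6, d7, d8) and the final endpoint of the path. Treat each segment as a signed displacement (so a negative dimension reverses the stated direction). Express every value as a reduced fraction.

Apply edit: d3 := 4
  d5 = d2/2 - d4*5 + d1 = -515/8
  d6 = d2*2 = 5/2
  d7 = d3*2 = 8
  d8 = d4*2 - d6 - d7 = 39/2
Walk from origin (0, 0):
  seg 1: left by d4 = 15 → (-15, 0)
  seg 2: down by d4 = 15 → (-15, -15)
  seg 3: up by d7 = 8 → (-15, -7)
  seg 4: right by d3 = 4 → (-11, -7)
  seg 5: left by d7 = 8 → (-19, -7)
  seg 6: left by d2 = 5/4 → (-81/4, -7)
  seg 7: left by d1 = 10 → (-121/4, -7)

d5 = -515/8
d6 = 5/2
d7 = 8
d8 = 39/2
endpoint = (-121/4, -7)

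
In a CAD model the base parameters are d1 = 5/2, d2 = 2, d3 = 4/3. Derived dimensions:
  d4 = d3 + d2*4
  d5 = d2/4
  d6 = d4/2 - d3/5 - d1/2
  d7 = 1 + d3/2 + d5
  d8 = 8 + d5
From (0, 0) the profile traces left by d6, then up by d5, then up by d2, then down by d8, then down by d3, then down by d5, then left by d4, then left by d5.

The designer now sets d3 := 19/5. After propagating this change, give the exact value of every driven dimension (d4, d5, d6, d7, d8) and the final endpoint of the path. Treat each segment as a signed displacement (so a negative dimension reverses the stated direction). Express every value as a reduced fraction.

d4 = 59/5
d5 = 1/2
d6 = 389/100
d7 = 17/5
d8 = 17/2
endpoint = (-1619/100, -103/10)

Apply edit: d3 := 19/5
  d4 = d3 + d2*4 = 59/5
  d5 = d2/4 = 1/2
  d6 = d4/2 - d3/5 - d1/2 = 389/100
  d7 = 1 + d3/2 + d5 = 17/5
  d8 = 8 + d5 = 17/2
Walk from origin (0, 0):
  seg 1: left by d6 = 389/100 → (-389/100, 0)
  seg 2: up by d5 = 1/2 → (-389/100, 1/2)
  seg 3: up by d2 = 2 → (-389/100, 5/2)
  seg 4: down by d8 = 17/2 → (-389/100, -6)
  seg 5: down by d3 = 19/5 → (-389/100, -49/5)
  seg 6: down by d5 = 1/2 → (-389/100, -103/10)
  seg 7: left by d4 = 59/5 → (-1569/100, -103/10)
  seg 8: left by d5 = 1/2 → (-1619/100, -103/10)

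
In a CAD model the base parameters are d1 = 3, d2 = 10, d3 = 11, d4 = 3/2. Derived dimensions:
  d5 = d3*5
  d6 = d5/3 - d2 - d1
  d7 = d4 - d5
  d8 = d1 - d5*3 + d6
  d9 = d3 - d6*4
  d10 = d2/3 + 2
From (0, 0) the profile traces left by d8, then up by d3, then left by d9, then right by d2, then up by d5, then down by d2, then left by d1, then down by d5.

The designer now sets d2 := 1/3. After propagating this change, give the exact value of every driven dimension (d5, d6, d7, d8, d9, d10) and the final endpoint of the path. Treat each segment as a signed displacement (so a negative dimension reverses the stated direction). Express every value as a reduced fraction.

Apply edit: d2 := 1/3
  d5 = d3*5 = 55
  d6 = d5/3 - d2 - d1 = 15
  d7 = d4 - d5 = -107/2
  d8 = d1 - d5*3 + d6 = -147
  d9 = d3 - d6*4 = -49
  d10 = d2/3 + 2 = 19/9
Walk from origin (0, 0):
  seg 1: left by d8 = -147 → (147, 0)
  seg 2: up by d3 = 11 → (147, 11)
  seg 3: left by d9 = -49 → (196, 11)
  seg 4: right by d2 = 1/3 → (589/3, 11)
  seg 5: up by d5 = 55 → (589/3, 66)
  seg 6: down by d2 = 1/3 → (589/3, 197/3)
  seg 7: left by d1 = 3 → (580/3, 197/3)
  seg 8: down by d5 = 55 → (580/3, 32/3)

d5 = 55
d6 = 15
d7 = -107/2
d8 = -147
d9 = -49
d10 = 19/9
endpoint = (580/3, 32/3)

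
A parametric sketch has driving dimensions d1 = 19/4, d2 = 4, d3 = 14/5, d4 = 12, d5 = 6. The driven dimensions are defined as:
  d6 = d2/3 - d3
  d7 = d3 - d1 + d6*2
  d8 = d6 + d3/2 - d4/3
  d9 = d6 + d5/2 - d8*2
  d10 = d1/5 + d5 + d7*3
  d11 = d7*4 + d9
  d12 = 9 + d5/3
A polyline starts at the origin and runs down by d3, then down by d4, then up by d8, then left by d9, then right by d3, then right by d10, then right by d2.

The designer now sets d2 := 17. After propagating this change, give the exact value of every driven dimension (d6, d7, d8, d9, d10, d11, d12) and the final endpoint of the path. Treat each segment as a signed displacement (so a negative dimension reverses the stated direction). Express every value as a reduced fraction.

d6 = 43/15
d7 = 227/60
d8 = 4/15
d9 = 16/3
d10 = 183/10
d11 = 307/15
d12 = 11
endpoint = (983/30, -218/15)

Apply edit: d2 := 17
  d6 = d2/3 - d3 = 43/15
  d7 = d3 - d1 + d6*2 = 227/60
  d8 = d6 + d3/2 - d4/3 = 4/15
  d9 = d6 + d5/2 - d8*2 = 16/3
  d10 = d1/5 + d5 + d7*3 = 183/10
  d11 = d7*4 + d9 = 307/15
  d12 = 9 + d5/3 = 11
Walk from origin (0, 0):
  seg 1: down by d3 = 14/5 → (0, -14/5)
  seg 2: down by d4 = 12 → (0, -74/5)
  seg 3: up by d8 = 4/15 → (0, -218/15)
  seg 4: left by d9 = 16/3 → (-16/3, -218/15)
  seg 5: right by d3 = 14/5 → (-38/15, -218/15)
  seg 6: right by d10 = 183/10 → (473/30, -218/15)
  seg 7: right by d2 = 17 → (983/30, -218/15)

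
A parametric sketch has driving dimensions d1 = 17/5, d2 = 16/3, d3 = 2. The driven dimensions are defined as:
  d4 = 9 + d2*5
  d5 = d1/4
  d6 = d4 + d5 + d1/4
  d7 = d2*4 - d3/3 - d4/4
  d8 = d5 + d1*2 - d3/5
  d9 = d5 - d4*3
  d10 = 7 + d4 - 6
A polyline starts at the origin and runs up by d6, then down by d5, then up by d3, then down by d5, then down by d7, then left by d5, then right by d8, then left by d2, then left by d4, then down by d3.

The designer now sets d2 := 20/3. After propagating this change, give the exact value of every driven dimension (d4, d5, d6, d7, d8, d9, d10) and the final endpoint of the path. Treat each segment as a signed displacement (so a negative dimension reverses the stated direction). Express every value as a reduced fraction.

d4 = 127/3
d5 = 17/20
d6 = 1321/30
d7 = 185/12
d8 = 29/4
d9 = -2523/20
d10 = 130/3
endpoint = (-213/5, 323/12)

Apply edit: d2 := 20/3
  d4 = 9 + d2*5 = 127/3
  d5 = d1/4 = 17/20
  d6 = d4 + d5 + d1/4 = 1321/30
  d7 = d2*4 - d3/3 - d4/4 = 185/12
  d8 = d5 + d1*2 - d3/5 = 29/4
  d9 = d5 - d4*3 = -2523/20
  d10 = 7 + d4 - 6 = 130/3
Walk from origin (0, 0):
  seg 1: up by d6 = 1321/30 → (0, 1321/30)
  seg 2: down by d5 = 17/20 → (0, 2591/60)
  seg 3: up by d3 = 2 → (0, 2711/60)
  seg 4: down by d5 = 17/20 → (0, 133/3)
  seg 5: down by d7 = 185/12 → (0, 347/12)
  seg 6: left by d5 = 17/20 → (-17/20, 347/12)
  seg 7: right by d8 = 29/4 → (32/5, 347/12)
  seg 8: left by d2 = 20/3 → (-4/15, 347/12)
  seg 9: left by d4 = 127/3 → (-213/5, 347/12)
  seg 10: down by d3 = 2 → (-213/5, 323/12)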